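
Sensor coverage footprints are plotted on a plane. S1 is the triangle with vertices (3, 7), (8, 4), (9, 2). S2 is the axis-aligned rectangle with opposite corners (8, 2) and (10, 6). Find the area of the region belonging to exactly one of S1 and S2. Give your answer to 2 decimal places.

10.33

|S1| = 3.5, |S2| = 8, |S1∩S2| = 0.5833.
|S1 △ S2| = |S1| + |S2| − 2·|S1∩S2| = 3.5 + 8 − 1.1667 = 10.33.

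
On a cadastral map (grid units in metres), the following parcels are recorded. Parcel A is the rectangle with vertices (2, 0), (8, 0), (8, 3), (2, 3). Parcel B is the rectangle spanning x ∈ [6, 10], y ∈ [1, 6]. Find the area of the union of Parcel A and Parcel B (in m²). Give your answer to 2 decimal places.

34.00

By inclusion–exclusion:
Individual areas: |Parcel A| = 18, |Parcel B| = 20.
|Parcel A∩Parcel B|: x∈[6,8], y∈[1,3] → 2·2 = 4.
|Parcel A ∪ Parcel B| = 38 − 4 = 34.00.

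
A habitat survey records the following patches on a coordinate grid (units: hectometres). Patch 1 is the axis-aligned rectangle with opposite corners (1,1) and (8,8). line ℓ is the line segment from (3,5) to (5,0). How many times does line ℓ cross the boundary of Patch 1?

The segment meets the boundary at (4.6,1).

1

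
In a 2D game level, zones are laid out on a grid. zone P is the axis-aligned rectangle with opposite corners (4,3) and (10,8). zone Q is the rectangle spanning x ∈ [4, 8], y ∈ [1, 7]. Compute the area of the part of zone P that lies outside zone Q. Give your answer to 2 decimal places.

14.00

|zone P∩zone Q|: x∈[4,8], y∈[3,7] → 4·4 = 16.
|zone P| = 30.
|zone P ∖ zone Q| = |zone P| − |zone P∩zone Q| = 30 − 16 = 14.00.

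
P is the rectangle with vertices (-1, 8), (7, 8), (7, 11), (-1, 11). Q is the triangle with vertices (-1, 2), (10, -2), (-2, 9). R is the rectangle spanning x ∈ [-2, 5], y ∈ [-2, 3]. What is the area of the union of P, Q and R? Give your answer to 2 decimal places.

82.97

By inclusion–exclusion:
Individual areas: |P| = 24, |Q| = 36.5, |R| = 35.
|P∩Q| = 0.0038.
|P∩R| = 0 (no overlap).
|Q∩R| = 12.5222.
|P∩Q∩R| = 0.
|P ∪ Q ∪ R| = 95.5 − 12.526 + 0 = 82.97.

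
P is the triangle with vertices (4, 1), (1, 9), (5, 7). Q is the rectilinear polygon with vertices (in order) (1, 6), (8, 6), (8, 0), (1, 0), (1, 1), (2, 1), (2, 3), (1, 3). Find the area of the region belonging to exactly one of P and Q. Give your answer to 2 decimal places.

|P| = 13, |Q| = 40, |P∩Q| = 6.7708.
|P △ Q| = |P| + |Q| − 2·|P∩Q| = 13 + 40 − 13.5417 = 39.46.

39.46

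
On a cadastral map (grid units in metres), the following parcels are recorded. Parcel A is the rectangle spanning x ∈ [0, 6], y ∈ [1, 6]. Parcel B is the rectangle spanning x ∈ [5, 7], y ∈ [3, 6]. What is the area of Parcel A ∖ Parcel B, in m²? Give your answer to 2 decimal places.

|Parcel A∩Parcel B|: x∈[5,6], y∈[3,6] → 1·3 = 3.
|Parcel A| = 30.
|Parcel A ∖ Parcel B| = |Parcel A| − |Parcel A∩Parcel B| = 30 − 3 = 27.00.

27.00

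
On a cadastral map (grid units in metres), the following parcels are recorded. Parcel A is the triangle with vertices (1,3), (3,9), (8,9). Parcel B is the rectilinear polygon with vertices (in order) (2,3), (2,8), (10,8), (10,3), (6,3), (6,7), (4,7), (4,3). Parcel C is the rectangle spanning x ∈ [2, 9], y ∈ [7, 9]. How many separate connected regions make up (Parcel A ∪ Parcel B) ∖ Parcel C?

2

(Parcel A ∪ Parcel B) ∖ Parcel C splits into 2 disjoint pieces (area 10.2619, area 17).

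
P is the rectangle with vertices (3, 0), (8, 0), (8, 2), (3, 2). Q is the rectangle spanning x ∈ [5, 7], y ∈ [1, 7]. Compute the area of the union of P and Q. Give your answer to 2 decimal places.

By inclusion–exclusion:
Individual areas: |P| = 10, |Q| = 12.
|P∩Q|: x∈[5,7], y∈[1,2] → 2·1 = 2.
|P ∪ Q| = 22 − 2 = 20.00.

20.00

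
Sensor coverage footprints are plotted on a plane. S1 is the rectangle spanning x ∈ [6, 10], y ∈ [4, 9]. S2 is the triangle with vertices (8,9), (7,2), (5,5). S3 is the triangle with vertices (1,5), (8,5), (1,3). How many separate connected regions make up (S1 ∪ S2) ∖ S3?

1

(S1 ∪ S2) ∖ S3 is a single connected region.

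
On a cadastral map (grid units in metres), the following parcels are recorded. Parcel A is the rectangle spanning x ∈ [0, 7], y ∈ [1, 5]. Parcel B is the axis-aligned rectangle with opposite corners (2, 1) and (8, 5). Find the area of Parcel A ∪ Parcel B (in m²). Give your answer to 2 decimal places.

32.00

By inclusion–exclusion:
Individual areas: |Parcel A| = 28, |Parcel B| = 24.
|Parcel A∩Parcel B|: x∈[2,7], y∈[1,5] → 5·4 = 20.
|Parcel A ∪ Parcel B| = 52 − 20 = 32.00.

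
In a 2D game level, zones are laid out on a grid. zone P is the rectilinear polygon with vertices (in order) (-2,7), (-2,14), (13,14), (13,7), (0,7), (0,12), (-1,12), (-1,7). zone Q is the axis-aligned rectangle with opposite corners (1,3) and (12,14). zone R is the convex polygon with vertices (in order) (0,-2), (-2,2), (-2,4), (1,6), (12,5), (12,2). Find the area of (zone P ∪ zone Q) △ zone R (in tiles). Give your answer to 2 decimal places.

|zone P ∪ zone Q| = 144.
|(zone P ∪ zone Q) ∩ zone R| = 27.5.
|(zone P ∪ zone Q) △ zone R| = 144 + 75.5 − 55 = 164.50.

164.50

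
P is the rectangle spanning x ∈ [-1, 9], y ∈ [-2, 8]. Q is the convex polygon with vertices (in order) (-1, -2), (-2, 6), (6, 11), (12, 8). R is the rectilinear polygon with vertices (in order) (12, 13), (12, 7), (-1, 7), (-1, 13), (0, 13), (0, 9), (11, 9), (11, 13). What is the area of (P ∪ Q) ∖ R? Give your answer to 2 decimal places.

|P ∪ Q| = 123.974.
|(P ∪ Q) ∩ R| = 21.35.
|(P ∪ Q) ∖ R| = 123.974 − 21.35 = 102.62.

102.62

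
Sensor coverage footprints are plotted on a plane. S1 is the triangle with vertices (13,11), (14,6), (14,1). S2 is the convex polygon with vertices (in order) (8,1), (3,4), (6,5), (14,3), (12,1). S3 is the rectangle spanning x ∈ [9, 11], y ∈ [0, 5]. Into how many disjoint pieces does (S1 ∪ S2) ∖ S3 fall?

(S1 ∪ S2) ∖ S3 splits into 2 disjoint pieces (area 7.6017, area 13.875).

2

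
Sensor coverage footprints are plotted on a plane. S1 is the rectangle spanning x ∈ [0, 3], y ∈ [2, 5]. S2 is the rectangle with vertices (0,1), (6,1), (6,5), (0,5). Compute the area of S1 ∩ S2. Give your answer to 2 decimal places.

|S1∩S2|: x∈[0,3], y∈[2,5] → 3·3 = 9.

9.00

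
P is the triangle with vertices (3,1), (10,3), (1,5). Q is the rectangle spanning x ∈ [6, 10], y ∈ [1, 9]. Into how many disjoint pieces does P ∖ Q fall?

P ∖ Q is a single connected region.

1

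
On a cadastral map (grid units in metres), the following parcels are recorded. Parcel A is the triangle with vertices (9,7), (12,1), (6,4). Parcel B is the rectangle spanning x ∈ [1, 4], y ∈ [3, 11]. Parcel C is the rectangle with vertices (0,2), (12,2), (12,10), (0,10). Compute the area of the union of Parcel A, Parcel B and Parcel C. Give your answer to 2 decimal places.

By inclusion–exclusion:
Individual areas: |Parcel A| = 13.5, |Parcel B| = 24, |Parcel C| = 96.
|Parcel A∩Parcel B| = 0.
|Parcel A∩Parcel C| = 12.75.
|Parcel B∩Parcel C|: x∈[1,4], y∈[3,10] → 3·7 = 21.
|Parcel A∩Parcel B∩Parcel C| = 0.
|Parcel A ∪ Parcel B ∪ Parcel C| = 133.5 − 33.75 + 0 = 99.75.

99.75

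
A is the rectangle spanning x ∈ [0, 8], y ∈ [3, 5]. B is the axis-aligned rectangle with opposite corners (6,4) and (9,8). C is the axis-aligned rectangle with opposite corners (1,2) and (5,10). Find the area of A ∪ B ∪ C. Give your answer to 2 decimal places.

50.00

By inclusion–exclusion:
Individual areas: |A| = 16, |B| = 12, |C| = 32.
|A∩B|: x∈[6,8], y∈[4,5] → 2·1 = 2.
|A∩C|: x∈[1,5], y∈[3,5] → 4·2 = 8.
|B∩C| = 0 (no overlap).
|A∩B∩C| = 0.
|A ∪ B ∪ C| = 60 − 10 + 0 = 50.00.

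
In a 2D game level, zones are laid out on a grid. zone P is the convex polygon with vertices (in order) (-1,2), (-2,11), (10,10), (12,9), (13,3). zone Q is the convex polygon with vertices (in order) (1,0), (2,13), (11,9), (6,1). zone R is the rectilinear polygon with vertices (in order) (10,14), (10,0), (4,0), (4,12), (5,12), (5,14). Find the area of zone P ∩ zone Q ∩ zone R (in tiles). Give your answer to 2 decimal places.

38.68

The intersection is the polygon with vertices (10,9.444), (10,7.4), (6.981,2.57), (4,2.357), (4,10.5), (8.461,10.128).
By the shoelace formula its area is 38.68.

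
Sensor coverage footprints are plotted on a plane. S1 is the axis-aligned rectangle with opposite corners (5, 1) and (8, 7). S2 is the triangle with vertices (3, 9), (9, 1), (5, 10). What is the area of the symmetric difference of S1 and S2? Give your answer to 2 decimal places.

19.25

|S1| = 18, |S2| = 11, |S1∩S2| = 4.875.
|S1 △ S2| = |S1| + |S2| − 2·|S1∩S2| = 18 + 11 − 9.75 = 19.25.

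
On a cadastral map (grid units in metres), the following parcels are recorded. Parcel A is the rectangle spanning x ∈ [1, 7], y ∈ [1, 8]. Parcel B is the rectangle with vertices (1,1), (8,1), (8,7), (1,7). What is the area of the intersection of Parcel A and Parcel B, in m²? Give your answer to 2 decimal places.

|Parcel A∩Parcel B|: x∈[1,7], y∈[1,7] → 6·6 = 36.

36.00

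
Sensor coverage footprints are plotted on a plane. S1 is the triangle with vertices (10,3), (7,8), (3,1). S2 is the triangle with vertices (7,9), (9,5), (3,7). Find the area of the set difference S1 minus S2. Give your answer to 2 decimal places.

17.15

|S1| = 20.5, |S1∩S2| = 3.3483.
|S1 ∖ S2| = |S1| − |S1∩S2| = 20.5 − 3.3483 = 17.15.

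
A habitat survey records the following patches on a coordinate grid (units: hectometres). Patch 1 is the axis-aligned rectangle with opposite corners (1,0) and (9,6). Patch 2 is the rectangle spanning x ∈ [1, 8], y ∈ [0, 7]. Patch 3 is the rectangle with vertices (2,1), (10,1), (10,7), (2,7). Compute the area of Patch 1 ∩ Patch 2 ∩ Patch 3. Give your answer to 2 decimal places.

30.00

The intersection is the polygon with vertices (8,1), (2,1), (2,6), (8,6).
By the shoelace formula its area is 30.00.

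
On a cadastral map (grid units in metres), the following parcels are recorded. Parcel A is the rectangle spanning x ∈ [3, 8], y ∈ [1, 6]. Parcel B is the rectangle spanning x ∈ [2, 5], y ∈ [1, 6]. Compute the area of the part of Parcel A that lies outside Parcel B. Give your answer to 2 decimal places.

|Parcel A∩Parcel B|: x∈[3,5], y∈[1,6] → 2·5 = 10.
|Parcel A| = 25.
|Parcel A ∖ Parcel B| = |Parcel A| − |Parcel A∩Parcel B| = 25 − 10 = 15.00.

15.00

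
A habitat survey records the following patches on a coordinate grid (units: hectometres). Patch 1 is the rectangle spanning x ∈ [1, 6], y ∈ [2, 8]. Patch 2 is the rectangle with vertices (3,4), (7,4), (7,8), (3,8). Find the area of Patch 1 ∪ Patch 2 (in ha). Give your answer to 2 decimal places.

By inclusion–exclusion:
Individual areas: |Patch 1| = 30, |Patch 2| = 16.
|Patch 1∩Patch 2|: x∈[3,6], y∈[4,8] → 3·4 = 12.
|Patch 1 ∪ Patch 2| = 46 − 12 = 34.00.

34.00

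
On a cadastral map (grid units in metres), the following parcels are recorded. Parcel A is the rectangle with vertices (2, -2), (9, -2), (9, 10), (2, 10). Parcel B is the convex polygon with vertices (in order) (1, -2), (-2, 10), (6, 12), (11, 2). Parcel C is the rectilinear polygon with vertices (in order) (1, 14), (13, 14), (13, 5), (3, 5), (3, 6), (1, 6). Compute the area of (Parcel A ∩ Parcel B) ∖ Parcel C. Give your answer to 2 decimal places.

|Parcel A ∩ Parcel B| = 67.4.
|(Parcel A ∩ Parcel B) ∩ Parcel C| = 30.
|(Parcel A ∩ Parcel B) ∖ Parcel C| = 67.4 − 30 = 37.40.

37.40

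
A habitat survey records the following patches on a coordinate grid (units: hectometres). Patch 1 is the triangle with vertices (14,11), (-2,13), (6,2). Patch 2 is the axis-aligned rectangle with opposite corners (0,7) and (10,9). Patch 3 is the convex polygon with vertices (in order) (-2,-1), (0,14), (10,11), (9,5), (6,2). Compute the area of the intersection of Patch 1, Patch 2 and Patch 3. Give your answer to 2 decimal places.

15.73

The intersection is the polygon with vertices (9.667,9), (9.333,7), (2.364,7), (0.909,9).
By the shoelace formula its area is 15.73.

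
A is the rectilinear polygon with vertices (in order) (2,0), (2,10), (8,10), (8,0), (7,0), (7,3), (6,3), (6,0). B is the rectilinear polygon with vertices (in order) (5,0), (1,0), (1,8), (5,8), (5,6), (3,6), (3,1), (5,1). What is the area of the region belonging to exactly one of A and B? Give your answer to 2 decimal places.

51.00

|A| = 57, |B| = 22, |A∩B| = 14.
|A △ B| = |A| + |B| − 2·|A∩B| = 57 + 22 − 28 = 51.00.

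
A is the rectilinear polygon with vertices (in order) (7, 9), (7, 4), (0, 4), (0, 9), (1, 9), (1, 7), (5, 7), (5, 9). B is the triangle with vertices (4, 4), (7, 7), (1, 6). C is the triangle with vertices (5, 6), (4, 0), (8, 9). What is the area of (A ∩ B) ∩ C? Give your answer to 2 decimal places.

1.50

The region (A ∩ B) ∩ C is the polygon with vertices (7,7), (4.8,4.8), (5,6), (5.8,6.8).
By the shoelace formula its area is 1.50.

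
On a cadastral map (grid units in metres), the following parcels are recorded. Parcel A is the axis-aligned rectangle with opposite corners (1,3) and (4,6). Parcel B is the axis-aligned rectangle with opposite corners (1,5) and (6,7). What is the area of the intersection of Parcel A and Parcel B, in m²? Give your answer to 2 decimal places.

|Parcel A∩Parcel B|: x∈[1,4], y∈[5,6] → 3·1 = 3.

3.00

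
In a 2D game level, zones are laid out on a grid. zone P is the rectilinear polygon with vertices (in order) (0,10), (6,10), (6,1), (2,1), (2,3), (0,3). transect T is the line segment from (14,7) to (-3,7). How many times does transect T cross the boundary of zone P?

The segment meets the boundary at (6,7), (0,7).

2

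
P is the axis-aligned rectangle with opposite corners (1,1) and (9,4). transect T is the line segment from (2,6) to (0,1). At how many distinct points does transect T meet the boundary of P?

The segment meets the boundary at (1,3.5), (1.2,4).

2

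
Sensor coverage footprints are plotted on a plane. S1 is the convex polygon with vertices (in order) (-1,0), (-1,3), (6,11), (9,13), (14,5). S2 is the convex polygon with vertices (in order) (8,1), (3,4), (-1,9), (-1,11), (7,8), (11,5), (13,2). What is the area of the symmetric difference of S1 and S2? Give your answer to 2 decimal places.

80.36

|S1| = 92.5, |S2| = 63, |S1∩S2| = 37.5699.
|S1 △ S2| = |S1| + |S2| − 2·|S1∩S2| = 92.5 + 63 − 75.1398 = 80.36.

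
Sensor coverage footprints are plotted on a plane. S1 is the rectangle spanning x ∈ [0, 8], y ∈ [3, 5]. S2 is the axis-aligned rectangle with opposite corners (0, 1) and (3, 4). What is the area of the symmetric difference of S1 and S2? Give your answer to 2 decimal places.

19.00

|S1∩S2|: x∈[0,3], y∈[3,4] → 3·1 = 3.
|S1 △ S2| = |S1| + |S2| − 2·|S1∩S2| = 16 + 9 − 6 = 19.00.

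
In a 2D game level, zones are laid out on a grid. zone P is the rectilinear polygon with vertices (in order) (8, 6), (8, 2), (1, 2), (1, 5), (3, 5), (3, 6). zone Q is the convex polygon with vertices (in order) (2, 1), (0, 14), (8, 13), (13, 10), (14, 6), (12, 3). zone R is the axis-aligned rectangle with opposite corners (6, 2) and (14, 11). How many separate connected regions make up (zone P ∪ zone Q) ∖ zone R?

1

(zone P ∪ zone Q) ∖ zone R is a single connected region.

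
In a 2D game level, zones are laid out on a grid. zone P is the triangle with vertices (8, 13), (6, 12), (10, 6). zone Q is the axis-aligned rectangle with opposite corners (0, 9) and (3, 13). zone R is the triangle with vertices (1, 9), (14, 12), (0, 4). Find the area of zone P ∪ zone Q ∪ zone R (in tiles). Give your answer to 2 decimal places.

48.18

By inclusion–exclusion:
Individual areas: |zone P| = 8, |zone Q| = 12, |zone R| = 31.
|zone P∩zone Q| = 0.
|zone P∩zone R| = 2.3559.
|zone Q∩zone R| = 0.4615.
|zone P∩zone Q∩zone R| = 0.
|zone P ∪ zone Q ∪ zone R| = 51 − 2.8175 + 0 = 48.18.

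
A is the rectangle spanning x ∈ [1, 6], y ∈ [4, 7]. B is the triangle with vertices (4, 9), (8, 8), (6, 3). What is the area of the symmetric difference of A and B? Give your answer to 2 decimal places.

21.00

|A| = 15, |B| = 11, |A∩B| = 2.5.
|A △ B| = |A| + |B| − 2·|A∩B| = 15 + 11 − 5 = 21.00.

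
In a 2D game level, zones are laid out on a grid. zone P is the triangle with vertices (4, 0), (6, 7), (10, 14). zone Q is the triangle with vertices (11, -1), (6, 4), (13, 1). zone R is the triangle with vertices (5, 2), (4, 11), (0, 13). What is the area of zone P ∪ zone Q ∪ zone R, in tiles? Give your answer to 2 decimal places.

By inclusion–exclusion:
Individual areas: |zone P| = 7, |zone Q| = 10, |zone R| = 17.
|zone P∩zone Q| = 0.
|zone P∩zone R| = 0.1.
|zone Q∩zone R| = 0.
|zone P∩zone Q∩zone R| = 0.
|zone P ∪ zone Q ∪ zone R| = 34 − 0.1 + 0 = 33.90.

33.90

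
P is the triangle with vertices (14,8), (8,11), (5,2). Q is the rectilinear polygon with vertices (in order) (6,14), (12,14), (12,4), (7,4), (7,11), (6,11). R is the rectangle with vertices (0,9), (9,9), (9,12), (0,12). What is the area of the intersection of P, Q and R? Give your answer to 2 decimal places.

2.42

The intersection is the polygon with vertices (9,10.5), (9,9), (7.333,9), (8,11).
By the shoelace formula its area is 2.42.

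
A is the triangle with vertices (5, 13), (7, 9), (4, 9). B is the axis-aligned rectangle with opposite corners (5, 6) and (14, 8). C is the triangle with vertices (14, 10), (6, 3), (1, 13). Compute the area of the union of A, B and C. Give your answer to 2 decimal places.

64.70

By inclusion–exclusion:
Individual areas: |A| = 6, |B| = 18, |C| = 57.5.
|A∩B| = 0.
|A∩C| = 5.6585.
|B∩C| = 11.1429.
|A∩B∩C| = 0.
|A ∪ B ∪ C| = 81.5 − 16.8014 + 0 = 64.70.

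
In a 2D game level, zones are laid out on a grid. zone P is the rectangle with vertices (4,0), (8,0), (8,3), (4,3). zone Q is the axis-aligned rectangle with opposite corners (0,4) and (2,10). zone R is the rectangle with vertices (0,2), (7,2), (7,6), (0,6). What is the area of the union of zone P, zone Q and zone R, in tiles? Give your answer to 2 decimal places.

By inclusion–exclusion:
Individual areas: |zone P| = 12, |zone Q| = 12, |zone R| = 28.
|zone P∩zone Q| = 0 (no overlap).
|zone P∩zone R|: x∈[4,7], y∈[2,3] → 3·1 = 3.
|zone Q∩zone R|: x∈[0,2], y∈[4,6] → 2·2 = 4.
|zone P∩zone Q∩zone R| = 0.
|zone P ∪ zone Q ∪ zone R| = 52 − 7 + 0 = 45.00.

45.00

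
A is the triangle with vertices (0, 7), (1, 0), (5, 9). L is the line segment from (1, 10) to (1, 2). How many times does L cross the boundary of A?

1

The segment meets the boundary at (1,7.4).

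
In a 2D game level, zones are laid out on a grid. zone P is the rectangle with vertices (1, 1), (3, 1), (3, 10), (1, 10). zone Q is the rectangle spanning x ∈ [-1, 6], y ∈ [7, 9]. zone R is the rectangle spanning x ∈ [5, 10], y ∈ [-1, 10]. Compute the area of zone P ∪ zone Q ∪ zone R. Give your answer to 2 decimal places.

By inclusion–exclusion:
Individual areas: |zone P| = 18, |zone Q| = 14, |zone R| = 55.
|zone P∩zone Q|: x∈[1,3], y∈[7,9] → 2·2 = 4.
|zone P∩zone R| = 0 (no overlap).
|zone Q∩zone R|: x∈[5,6], y∈[7,9] → 1·2 = 2.
|zone P∩zone Q∩zone R| = 0.
|zone P ∪ zone Q ∪ zone R| = 87 − 6 + 0 = 81.00.

81.00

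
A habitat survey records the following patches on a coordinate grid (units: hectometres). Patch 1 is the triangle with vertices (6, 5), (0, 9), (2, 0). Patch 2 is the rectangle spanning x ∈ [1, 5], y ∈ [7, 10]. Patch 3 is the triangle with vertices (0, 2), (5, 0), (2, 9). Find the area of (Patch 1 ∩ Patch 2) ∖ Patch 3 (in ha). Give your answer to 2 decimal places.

0.69

|Patch 1 ∩ Patch 2| = 1.3333.
|(Patch 1 ∩ Patch 2) ∩ Patch 3| = 0.6438.
|(Patch 1 ∩ Patch 2) ∖ Patch 3| = 1.3333 − 0.6438 = 0.69.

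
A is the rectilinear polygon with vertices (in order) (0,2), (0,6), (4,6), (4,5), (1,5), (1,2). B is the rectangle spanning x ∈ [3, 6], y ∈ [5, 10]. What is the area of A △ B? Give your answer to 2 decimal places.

20.00

|A| = 7, |B| = 15, |A∩B| = 1.
|A △ B| = |A| + |B| − 2·|A∩B| = 7 + 15 − 2 = 20.00.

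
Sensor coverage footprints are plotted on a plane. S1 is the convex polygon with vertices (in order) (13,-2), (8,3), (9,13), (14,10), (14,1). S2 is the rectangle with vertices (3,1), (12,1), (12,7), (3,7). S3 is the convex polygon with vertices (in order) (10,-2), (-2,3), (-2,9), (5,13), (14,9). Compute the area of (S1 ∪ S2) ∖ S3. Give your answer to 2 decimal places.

24.30

|S1 ∪ S2| = 96.3.
|(S1 ∪ S2) ∩ S3| = 72.0043.
|(S1 ∪ S2) ∖ S3| = 96.3 − 72.0043 = 24.30.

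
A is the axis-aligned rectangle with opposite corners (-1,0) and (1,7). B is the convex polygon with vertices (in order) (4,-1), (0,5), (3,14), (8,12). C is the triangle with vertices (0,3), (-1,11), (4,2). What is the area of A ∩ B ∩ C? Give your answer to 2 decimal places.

2.08

The intersection is the polygon with vertices (1,3.5), (0,5), (0.667,7), (1,7).
By the shoelace formula its area is 2.08.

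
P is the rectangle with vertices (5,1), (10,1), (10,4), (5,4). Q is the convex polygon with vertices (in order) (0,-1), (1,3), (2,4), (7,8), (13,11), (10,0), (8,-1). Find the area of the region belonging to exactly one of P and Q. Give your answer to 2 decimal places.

69.00

|P| = 15, |Q| = 84, |P∩Q| = 15.
|P △ Q| = |P| + |Q| − 2·|P∩Q| = 15 + 84 − 30 = 69.00.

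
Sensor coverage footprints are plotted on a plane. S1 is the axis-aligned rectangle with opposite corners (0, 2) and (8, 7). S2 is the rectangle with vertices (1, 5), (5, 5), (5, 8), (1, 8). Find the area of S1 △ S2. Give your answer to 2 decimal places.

|S1∩S2|: x∈[1,5], y∈[5,7] → 4·2 = 8.
|S1 △ S2| = |S1| + |S2| − 2·|S1∩S2| = 40 + 12 − 16 = 36.00.

36.00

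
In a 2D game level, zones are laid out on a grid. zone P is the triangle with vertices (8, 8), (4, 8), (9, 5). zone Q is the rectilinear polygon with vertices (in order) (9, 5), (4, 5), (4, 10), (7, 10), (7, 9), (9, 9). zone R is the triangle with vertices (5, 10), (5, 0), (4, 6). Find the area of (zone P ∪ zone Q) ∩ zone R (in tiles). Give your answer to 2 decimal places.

The region (zone P ∪ zone Q) ∩ zone R is the polygon with vertices (4.167,5), (4,6), (5,10), (5,5).
By the shoelace formula its area is 2.92.

2.92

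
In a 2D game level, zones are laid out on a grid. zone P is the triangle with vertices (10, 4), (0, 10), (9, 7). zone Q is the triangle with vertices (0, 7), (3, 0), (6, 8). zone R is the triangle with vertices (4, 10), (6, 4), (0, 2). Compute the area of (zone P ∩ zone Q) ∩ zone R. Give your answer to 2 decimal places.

The region (zone P ∩ zone Q) ∩ zone R is the polygon with vertices (4.737,7.79), (5,7), (3.913,7.652).
By the shoelace formula its area is 0.34.

0.34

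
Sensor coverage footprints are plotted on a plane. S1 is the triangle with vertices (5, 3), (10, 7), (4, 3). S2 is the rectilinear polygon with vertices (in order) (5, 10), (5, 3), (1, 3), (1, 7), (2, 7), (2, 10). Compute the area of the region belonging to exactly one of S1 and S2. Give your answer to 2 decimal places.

26.33

|S1| = 2, |S2| = 25, |S1∩S2| = 0.3333.
|S1 △ S2| = |S1| + |S2| − 2·|S1∩S2| = 2 + 25 − 0.6667 = 26.33.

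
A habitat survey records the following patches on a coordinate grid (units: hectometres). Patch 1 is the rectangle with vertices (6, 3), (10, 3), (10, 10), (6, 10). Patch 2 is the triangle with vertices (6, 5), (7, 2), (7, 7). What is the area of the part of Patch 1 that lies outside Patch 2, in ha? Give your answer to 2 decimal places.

25.67

|Patch 1| = 28, |Patch 1∩Patch 2| = 2.3333.
|Patch 1 ∖ Patch 2| = |Patch 1| − |Patch 1∩Patch 2| = 28 − 2.3333 = 25.67.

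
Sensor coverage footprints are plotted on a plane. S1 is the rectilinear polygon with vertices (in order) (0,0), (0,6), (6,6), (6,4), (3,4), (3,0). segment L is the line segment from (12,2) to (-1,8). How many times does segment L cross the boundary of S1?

2

The segment meets the boundary at (6,4.769), (3.333,6).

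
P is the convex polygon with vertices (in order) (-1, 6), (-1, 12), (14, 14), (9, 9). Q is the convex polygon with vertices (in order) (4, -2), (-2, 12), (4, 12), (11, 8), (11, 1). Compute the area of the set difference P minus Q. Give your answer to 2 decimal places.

27.19

|P| = 62.5, |P∩Q| = 35.3109.
|P ∖ Q| = |P| − |P∩Q| = 62.5 − 35.3109 = 27.19.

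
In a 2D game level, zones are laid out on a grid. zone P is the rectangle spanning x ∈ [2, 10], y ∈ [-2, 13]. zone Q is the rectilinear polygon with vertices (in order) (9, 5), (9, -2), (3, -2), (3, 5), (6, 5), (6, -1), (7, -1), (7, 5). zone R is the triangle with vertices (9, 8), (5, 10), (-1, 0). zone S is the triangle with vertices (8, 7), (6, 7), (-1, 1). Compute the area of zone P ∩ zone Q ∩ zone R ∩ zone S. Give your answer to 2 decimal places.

The intersection is the polygon with vertices (5,5), (3,3.667), (3,4.429), (3.667,5).
By the shoelace formula its area is 1.14.

1.14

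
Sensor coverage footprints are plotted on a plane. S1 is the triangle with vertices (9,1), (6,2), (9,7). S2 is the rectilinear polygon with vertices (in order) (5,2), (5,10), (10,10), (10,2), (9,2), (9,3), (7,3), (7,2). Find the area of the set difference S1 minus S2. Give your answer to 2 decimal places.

3.50

|S1| = 9, |S1∩S2| = 5.5.
|S1 ∖ S2| = |S1| − |S1∩S2| = 9 − 5.5 = 3.50.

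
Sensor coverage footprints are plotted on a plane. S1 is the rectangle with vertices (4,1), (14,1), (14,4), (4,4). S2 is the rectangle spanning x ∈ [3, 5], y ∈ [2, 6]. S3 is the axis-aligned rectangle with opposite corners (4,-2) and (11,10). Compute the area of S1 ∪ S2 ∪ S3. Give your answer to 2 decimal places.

By inclusion–exclusion:
Individual areas: |S1| = 30, |S2| = 8, |S3| = 84.
|S1∩S2|: x∈[4,5], y∈[2,4] → 1·2 = 2.
|S1∩S3|: x∈[4,11], y∈[1,4] → 7·3 = 21.
|S2∩S3|: x∈[4,5], y∈[2,6] → 1·4 = 4.
|S1∩S2∩S3| = 2.
|S1 ∪ S2 ∪ S3| = 122 − 27 + 2 = 97.00.

97.00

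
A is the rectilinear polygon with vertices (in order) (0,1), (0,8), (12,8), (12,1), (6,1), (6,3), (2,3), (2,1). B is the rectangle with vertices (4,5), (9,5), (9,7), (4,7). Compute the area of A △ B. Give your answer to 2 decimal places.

|A| = 76, |B| = 10, |A∩B| = 10.
|A △ B| = |A| + |B| − 2·|A∩B| = 76 + 10 − 20 = 66.00.

66.00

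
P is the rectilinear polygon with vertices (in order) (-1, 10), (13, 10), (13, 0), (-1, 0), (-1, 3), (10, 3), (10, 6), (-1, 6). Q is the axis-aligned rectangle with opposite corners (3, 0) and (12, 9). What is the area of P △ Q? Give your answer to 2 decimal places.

68.00

|P| = 107, |Q| = 81, |P∩Q| = 60.
|P △ Q| = |P| + |Q| − 2·|P∩Q| = 107 + 81 − 120 = 68.00.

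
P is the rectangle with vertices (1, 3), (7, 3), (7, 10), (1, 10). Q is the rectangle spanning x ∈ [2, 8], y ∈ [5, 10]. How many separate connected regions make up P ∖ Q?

P ∖ Q is a single connected region.

1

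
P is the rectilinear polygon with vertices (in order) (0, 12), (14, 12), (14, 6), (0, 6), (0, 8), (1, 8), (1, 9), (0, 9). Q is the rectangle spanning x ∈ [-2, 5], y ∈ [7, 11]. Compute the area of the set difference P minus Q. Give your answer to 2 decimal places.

64.00

|P| = 83, |P∩Q| = 19.
|P ∖ Q| = |P| − |P∩Q| = 83 − 19 = 64.00.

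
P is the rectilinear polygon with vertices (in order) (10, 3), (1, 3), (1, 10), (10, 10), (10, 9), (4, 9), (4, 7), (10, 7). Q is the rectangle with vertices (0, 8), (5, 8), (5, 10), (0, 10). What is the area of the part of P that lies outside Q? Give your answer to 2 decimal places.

|P| = 51, |P∩Q| = 7.
|P ∖ Q| = |P| − |P∩Q| = 51 − 7 = 44.00.

44.00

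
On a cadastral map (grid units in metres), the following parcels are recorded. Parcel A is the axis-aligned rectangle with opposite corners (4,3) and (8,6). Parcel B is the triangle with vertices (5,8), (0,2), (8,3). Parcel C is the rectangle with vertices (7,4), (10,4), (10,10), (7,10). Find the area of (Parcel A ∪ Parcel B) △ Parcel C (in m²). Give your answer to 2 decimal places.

38.20

|Parcel A ∪ Parcel B| = 24.2.
|(Parcel A ∪ Parcel B) ∩ Parcel C| = 2.
|(Parcel A ∪ Parcel B) △ Parcel C| = 24.2 + 18 − 4 = 38.20.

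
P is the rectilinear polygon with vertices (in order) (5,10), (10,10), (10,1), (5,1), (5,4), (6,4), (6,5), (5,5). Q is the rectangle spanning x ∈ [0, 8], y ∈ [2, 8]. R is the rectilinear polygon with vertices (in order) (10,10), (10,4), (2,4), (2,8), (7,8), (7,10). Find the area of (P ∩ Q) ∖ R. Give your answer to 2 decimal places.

|P ∩ Q| = 17.
|(P ∩ Q) ∩ R| = 11.
|(P ∩ Q) ∖ R| = 17 − 11 = 6.00.

6.00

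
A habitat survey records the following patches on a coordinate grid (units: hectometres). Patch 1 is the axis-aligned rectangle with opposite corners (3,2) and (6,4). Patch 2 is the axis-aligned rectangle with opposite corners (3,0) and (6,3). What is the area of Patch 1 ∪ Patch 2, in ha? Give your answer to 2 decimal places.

12.00

By inclusion–exclusion:
Individual areas: |Patch 1| = 6, |Patch 2| = 9.
|Patch 1∩Patch 2|: x∈[3,6], y∈[2,3] → 3·1 = 3.
|Patch 1 ∪ Patch 2| = 15 − 3 = 12.00.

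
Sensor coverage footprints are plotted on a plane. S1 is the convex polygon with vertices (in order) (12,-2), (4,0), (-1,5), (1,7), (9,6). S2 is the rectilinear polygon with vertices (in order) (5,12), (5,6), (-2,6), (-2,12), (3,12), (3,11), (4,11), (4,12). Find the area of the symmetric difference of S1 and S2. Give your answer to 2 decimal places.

|S1| = 65.5, |S2| = 41, |S1∩S2| = 3.5.
|S1 △ S2| = |S1| + |S2| − 2·|S1∩S2| = 65.5 + 41 − 7 = 99.50.

99.50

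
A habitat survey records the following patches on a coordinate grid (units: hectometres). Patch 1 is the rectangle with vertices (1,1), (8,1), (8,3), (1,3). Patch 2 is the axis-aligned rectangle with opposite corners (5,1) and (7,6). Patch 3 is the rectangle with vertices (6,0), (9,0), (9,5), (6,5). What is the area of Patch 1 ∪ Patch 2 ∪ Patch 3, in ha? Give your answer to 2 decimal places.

By inclusion–exclusion:
Individual areas: |Patch 1| = 14, |Patch 2| = 10, |Patch 3| = 15.
|Patch 1∩Patch 2|: x∈[5,7], y∈[1,3] → 2·2 = 4.
|Patch 1∩Patch 3|: x∈[6,8], y∈[1,3] → 2·2 = 4.
|Patch 2∩Patch 3|: x∈[6,7], y∈[1,5] → 1·4 = 4.
|Patch 1∩Patch 2∩Patch 3| = 2.
|Patch 1 ∪ Patch 2 ∪ Patch 3| = 39 − 12 + 2 = 29.00.

29.00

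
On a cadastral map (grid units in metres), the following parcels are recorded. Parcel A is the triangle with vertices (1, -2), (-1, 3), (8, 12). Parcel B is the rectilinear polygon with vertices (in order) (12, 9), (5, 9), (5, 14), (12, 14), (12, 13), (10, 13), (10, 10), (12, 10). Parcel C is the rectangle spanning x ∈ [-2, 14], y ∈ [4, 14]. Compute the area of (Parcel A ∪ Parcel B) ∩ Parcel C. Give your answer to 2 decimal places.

42.75

|Parcel A ∪ Parcel B| = 58.25.
|(Parcel A ∪ Parcel B) ∩ Parcel C| = 42.75.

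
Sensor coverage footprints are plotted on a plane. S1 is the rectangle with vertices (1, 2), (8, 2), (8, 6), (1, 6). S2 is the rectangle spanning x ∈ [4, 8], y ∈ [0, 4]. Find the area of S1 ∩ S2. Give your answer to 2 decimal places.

|S1∩S2|: x∈[4,8], y∈[2,4] → 4·2 = 8.

8.00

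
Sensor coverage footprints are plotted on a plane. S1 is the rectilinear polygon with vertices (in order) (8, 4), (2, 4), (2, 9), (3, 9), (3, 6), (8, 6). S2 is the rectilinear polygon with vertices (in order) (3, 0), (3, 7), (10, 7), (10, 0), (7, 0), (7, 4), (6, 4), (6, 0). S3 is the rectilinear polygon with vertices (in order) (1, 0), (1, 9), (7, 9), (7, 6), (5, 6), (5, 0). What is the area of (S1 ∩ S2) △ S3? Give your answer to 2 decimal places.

|S1 ∩ S2| = 10.
|(S1 ∩ S2) ∩ S3| = 4.
|(S1 ∩ S2) △ S3| = 10 + 42 − 8 = 44.00.

44.00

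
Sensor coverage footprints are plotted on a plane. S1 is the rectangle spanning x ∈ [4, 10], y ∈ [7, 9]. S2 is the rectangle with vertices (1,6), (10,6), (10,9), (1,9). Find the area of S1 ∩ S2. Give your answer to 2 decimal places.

|S1∩S2|: x∈[4,10], y∈[7,9] → 6·2 = 12.

12.00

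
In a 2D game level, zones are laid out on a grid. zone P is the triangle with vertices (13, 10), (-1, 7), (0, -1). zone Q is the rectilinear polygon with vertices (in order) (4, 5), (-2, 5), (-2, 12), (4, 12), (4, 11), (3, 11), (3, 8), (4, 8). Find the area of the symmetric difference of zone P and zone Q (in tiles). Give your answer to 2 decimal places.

71.67

|zone P| = 57.5, |zone Q| = 39, |zone P∩zone Q| = 12.4167.
|zone P △ zone Q| = |zone P| + |zone Q| − 2·|zone P∩zone Q| = 57.5 + 39 − 24.8333 = 71.67.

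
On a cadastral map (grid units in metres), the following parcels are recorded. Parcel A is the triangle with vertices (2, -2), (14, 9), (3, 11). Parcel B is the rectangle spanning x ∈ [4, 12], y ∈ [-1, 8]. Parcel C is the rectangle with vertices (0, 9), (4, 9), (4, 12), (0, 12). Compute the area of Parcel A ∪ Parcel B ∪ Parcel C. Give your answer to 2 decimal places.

118.44

By inclusion–exclusion:
Individual areas: |Parcel A| = 72.5, |Parcel B| = 72, |Parcel C| = 12.
|Parcel A∩Parcel B| = 36.
|Parcel A∩Parcel C| = 2.0629.
|Parcel B∩Parcel C| = 0 (no overlap).
|Parcel A∩Parcel B∩Parcel C| = 0.
|Parcel A ∪ Parcel B ∪ Parcel C| = 156.5 − 38.0629 + 0 = 118.44.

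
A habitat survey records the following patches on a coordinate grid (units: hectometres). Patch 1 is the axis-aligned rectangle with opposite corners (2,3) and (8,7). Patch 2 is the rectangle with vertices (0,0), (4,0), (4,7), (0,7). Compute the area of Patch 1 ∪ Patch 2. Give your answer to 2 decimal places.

44.00

By inclusion–exclusion:
Individual areas: |Patch 1| = 24, |Patch 2| = 28.
|Patch 1∩Patch 2|: x∈[2,4], y∈[3,7] → 2·4 = 8.
|Patch 1 ∪ Patch 2| = 52 − 8 = 44.00.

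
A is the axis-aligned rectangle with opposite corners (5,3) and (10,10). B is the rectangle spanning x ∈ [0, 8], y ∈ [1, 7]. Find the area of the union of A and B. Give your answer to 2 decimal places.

By inclusion–exclusion:
Individual areas: |A| = 35, |B| = 48.
|A∩B|: x∈[5,8], y∈[3,7] → 3·4 = 12.
|A ∪ B| = 83 − 12 = 71.00.

71.00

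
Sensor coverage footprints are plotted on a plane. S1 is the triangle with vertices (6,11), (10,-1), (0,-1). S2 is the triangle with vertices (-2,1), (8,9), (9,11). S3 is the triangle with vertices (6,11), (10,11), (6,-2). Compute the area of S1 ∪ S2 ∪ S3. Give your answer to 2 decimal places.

74.13

By inclusion–exclusion:
Individual areas: |S1| = 60, |S2| = 6, |S3| = 26.
|S1∩S2| = 2.7448.
|S1∩S3| = 13.3662.
|S2∩S3| = 2.5091.
|S1∩S2∩S3| = 0.7539.
|S1 ∪ S2 ∪ S3| = 92 − 18.62 + 0.7539 = 74.13.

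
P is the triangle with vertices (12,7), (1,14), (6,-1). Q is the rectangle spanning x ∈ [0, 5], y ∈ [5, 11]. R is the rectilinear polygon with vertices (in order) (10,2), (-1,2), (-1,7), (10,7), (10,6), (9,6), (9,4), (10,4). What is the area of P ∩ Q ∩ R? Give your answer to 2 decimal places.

2.67

The intersection is the polygon with vertices (5,5), (4,5), (3.333,7), (5,7).
By the shoelace formula its area is 2.67.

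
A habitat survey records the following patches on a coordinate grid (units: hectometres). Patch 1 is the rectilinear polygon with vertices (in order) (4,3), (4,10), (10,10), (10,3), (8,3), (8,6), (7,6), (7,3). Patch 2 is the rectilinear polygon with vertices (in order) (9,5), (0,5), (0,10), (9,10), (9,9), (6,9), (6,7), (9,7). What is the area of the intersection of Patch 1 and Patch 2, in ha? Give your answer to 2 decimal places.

18.00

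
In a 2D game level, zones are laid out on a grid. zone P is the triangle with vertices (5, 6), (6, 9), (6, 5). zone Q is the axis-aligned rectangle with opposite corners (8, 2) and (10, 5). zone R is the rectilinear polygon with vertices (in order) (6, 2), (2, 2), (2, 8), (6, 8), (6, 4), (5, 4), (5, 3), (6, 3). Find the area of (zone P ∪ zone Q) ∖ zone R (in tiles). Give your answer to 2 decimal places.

|zone P ∪ zone Q| = 8.
|(zone P ∪ zone Q) ∩ zone R| = 1.8333.
|(zone P ∪ zone Q) ∖ zone R| = 8 − 1.8333 = 6.17.

6.17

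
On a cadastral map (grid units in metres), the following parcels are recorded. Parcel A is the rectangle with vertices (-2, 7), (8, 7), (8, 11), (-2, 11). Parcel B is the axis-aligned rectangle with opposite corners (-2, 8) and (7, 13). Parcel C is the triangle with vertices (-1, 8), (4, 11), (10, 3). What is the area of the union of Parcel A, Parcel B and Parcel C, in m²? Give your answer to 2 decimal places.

69.60

By inclusion–exclusion:
Individual areas: |Parcel A| = 40, |Parcel B| = 45, |Parcel C| = 29.
|Parcel A∩Parcel B|: x∈[-2,7], y∈[8,11] → 9·3 = 27.
|Parcel A∩Parcel C| = 17.4.
|Parcel B∩Parcel C| = 10.875.
|Parcel A∩Parcel B∩Parcel C| = 10.875.
|Parcel A ∪ Parcel B ∪ Parcel C| = 114 − 55.275 + 10.875 = 69.60.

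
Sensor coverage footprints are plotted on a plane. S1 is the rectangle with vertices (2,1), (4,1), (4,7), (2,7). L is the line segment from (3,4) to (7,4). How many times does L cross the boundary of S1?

The segment meets the boundary at (4,4).

1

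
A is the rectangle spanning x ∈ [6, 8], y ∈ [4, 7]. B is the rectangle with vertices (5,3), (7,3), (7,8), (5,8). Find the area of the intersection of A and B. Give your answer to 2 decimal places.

3.00

|A∩B|: x∈[6,7], y∈[4,7] → 1·3 = 3.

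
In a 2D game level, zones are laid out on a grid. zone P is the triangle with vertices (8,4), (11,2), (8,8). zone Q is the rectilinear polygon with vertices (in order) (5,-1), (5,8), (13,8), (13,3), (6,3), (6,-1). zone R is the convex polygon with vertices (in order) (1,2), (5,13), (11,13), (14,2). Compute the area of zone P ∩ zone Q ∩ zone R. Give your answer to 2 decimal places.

The intersection is the polygon with vertices (8,8), (10.5,3), (9.5,3), (8,4).
By the shoelace formula its area is 5.50.

5.50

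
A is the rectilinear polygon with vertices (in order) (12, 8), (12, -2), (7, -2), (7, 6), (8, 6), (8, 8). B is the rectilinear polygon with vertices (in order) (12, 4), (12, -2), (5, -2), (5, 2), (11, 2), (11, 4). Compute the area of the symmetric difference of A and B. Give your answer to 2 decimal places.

34.00

|A| = 48, |B| = 30, |A∩B| = 22.
|A △ B| = |A| + |B| − 2·|A∩B| = 48 + 30 − 44 = 34.00.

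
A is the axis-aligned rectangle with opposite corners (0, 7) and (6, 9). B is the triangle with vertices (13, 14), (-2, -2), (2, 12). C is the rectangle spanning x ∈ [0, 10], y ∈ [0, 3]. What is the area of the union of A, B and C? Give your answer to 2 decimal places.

By inclusion–exclusion:
Individual areas: |A| = 12, |B| = 73, |C| = 30.
|A∩B| = 10.2857.
|A∩C| = 0 (no overlap).
|B∩C| = 3.8521.
|A∩B∩C| = 0.
|A ∪ B ∪ C| = 115 − 14.1378 + 0 = 100.86.

100.86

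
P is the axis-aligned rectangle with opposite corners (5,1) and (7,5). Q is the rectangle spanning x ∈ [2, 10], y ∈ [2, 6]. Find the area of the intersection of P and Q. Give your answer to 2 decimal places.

|P∩Q|: x∈[5,7], y∈[2,5] → 2·3 = 6.

6.00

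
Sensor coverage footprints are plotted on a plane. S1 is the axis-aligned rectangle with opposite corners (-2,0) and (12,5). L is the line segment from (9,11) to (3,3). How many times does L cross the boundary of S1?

The segment meets the boundary at (4.5,5).

1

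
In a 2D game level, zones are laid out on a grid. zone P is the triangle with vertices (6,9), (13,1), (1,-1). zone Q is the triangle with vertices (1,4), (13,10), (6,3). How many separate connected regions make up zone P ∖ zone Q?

zone P ∖ zone Q splits into 2 disjoint pieces (area 3.9855, area 38.4182).

2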